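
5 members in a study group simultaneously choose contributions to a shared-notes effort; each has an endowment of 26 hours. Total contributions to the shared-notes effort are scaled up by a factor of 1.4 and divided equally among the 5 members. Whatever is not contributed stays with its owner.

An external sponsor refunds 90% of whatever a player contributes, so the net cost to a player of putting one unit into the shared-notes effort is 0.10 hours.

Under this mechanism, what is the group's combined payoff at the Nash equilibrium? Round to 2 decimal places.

299.00 hours

With the mechanism, a contributed unit returns (1.4/5) / 0.10 = 2.8000 per unit of net cost to the contributor — now above 1 — so contributing fully is weakly dominant for every player.
At the Nash equilibrium everyone contributes 26. Group total payoff = 5 × (26 × 0.90 + 1.4 × 26) = 299.00.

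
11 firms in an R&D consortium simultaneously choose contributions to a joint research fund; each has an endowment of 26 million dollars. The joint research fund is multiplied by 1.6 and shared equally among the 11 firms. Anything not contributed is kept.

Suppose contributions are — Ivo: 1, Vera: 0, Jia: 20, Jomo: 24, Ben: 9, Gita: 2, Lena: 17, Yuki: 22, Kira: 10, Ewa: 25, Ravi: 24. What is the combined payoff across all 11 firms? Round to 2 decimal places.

Total contributed: 1 + 0 + 20 + 24 + 9 + 2 + 17 + 22 + 10 + 25 + 24 = 154; total kept: 11 × 26 − 154 = 132.
The joint research fund pays out 1.6 × 154 = 246.40 in aggregate.
Group total = 132 + 246.40 = 378.40.

378.40 million dollars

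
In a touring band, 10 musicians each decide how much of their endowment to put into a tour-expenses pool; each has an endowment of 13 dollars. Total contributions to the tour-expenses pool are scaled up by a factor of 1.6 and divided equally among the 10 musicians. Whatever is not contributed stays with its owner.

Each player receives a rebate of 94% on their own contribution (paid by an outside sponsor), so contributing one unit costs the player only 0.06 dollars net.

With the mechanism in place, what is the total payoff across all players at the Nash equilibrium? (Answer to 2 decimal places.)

The effective private return per unit is now (1.6/10) / 0.06 = 2.6667 > 1, so every player's dominant strategy flips to full contribution.
So the Nash equilibrium is full contribution by all 10; the group earns 10 × (13 × 0.94 + 1.6 × 13) = 330.20.

330.20 dollars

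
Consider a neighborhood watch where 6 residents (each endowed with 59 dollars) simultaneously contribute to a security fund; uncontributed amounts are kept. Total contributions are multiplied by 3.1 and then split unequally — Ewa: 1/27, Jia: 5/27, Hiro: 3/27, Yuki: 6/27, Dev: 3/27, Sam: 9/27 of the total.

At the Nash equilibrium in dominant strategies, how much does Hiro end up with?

79.32 dollars

For player j, contributing a unit is worthwhile iff 3.1 × (j's share) ≥ 1, i.e. iff j's share is at least 0.3226.
The only share above 0.3226 is Sam's 9/27, contributing 59; the remaining 5 contribute 0. Total contributed: 59.
Hiro keeps 59 and receives 3.1 × 59 × 3/27 = 20.32 from the security fund, for a payoff of 79.32.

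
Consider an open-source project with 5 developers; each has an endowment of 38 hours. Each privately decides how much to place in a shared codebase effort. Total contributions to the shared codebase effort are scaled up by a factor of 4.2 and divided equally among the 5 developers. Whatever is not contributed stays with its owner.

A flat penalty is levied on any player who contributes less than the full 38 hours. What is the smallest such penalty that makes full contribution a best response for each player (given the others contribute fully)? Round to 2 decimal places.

Given the others contribute fully, the best deviation is to contribute 0 (any partial contribution still incurs the fine and gives up units whose private return 0.8400 is below 1).
Deviating from 38 to 0 saves 38 hours but forfeits the deviator's share of the drop in the shared codebase effort: 4.2/5 × 38 = 31.92.
So the deviation gain is 38 − 31.92 = 6.08, and the fine must be at least 6.08 hours to wipe it out.

6.08 hours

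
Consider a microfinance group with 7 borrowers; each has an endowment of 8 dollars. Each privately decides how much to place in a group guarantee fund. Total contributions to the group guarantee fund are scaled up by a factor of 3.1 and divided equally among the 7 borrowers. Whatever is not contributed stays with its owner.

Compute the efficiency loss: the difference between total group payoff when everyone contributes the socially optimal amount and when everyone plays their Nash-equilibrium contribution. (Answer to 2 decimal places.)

117.60 dollars

Each contributed unit returns 3.1/7 = 0.4429 to its contributor — below 1 — so contributing 0 is dominant for every player. At the Nash equilibrium everyone keeps their 8, and the group total is 7 × 8 = 56.
Each contributed unit returns 3.100 to the group as a whole (0.4429 to each of 7 players), which exceeds 1, so the social optimum is full contribution: group total = 3.100 × 56 = 173.60.
Efficiency loss = 173.60 − 56 = 117.60.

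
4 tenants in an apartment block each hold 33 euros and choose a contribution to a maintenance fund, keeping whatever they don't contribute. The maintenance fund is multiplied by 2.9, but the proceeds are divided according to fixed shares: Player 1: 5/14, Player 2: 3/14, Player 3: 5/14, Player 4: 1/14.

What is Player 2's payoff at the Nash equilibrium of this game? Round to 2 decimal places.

Each unit j contributes comes back to j as 2.9 × (j's share), so j prefers to contribute only if that share exceeds 1/2.9 = 0.3448; otherwise keeping the unit dominates.
The shares above 0.3448 belong to Player 1 and Player 3, contributing 33 each; the remaining 2 contribute 0. Total contributed: 66.
Player 2 keeps 33 and receives 2.9 × 66 × 3/14 = 41.01 from the maintenance fund, for a payoff of 74.01.

74.01 euros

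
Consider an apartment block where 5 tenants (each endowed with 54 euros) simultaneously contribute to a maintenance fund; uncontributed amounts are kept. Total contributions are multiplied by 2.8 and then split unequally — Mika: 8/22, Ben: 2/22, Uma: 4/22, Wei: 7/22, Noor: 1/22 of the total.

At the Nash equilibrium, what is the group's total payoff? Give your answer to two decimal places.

367.20 euros

Player j's private return per contributed unit is 2.8 × (j's share). Contributing is weakly dominant for j when that share is at least 1/2.8 = 0.3571, and contributing 0 is dominant otherwise.
The only share above 0.3571 is Mika's 8/22, contributing 54; the remaining 4 contribute 0. Total contributed: 54.
The maintenance fund pays out 2.8 × 54 = 151.20 in total (split across the unequal shares, but the aggregate is all that matters for the group sum).
The 4 free-riders keep 54 each, adding 216. Group total = 216 + 151.20 = 367.20.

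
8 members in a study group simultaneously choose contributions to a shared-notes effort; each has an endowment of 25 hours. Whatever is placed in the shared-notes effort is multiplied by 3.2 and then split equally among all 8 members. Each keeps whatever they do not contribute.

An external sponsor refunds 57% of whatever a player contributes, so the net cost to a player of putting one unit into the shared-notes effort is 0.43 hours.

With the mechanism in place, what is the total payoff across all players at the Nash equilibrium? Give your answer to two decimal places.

Even with the mechanism, each unit contributed returns only (3.2/8) / 0.43 = 0.9302 per unit of net cost, so contributing nothing is still dominant.
Everyone keeps their endowment and the group total is 8 × 25 = 200.

200.00 hours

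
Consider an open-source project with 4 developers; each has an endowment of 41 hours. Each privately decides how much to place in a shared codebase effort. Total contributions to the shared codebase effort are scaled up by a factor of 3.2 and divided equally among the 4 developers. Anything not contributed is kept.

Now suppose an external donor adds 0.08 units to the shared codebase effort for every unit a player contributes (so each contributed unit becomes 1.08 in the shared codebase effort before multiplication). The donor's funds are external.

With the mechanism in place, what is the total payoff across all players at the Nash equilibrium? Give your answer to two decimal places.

Even with the mechanism, each unit contributed returns only 3.2 × 1.08 / 4 = 0.8640 per unit of net cost, so contributing nothing is still dominant.
At the Nash equilibrium no one contributes; group total payoff = 4 × 41 = 164.

164.00 hours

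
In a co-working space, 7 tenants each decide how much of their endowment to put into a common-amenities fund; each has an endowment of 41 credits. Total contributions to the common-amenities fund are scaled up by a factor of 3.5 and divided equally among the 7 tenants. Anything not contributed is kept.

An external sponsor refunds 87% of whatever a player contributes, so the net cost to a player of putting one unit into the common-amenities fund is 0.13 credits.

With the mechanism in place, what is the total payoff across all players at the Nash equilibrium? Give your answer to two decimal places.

1254.19 credits

With the mechanism, a contributed unit returns (3.5/7) / 0.13 = 3.8462 per unit of net cost to the contributor — now above 1 — so contributing fully is weakly dominant for every player.
So the Nash equilibrium is full contribution by all 7; the group earns 7 × (41 × 0.87 + 3.5 × 41) = 1254.19.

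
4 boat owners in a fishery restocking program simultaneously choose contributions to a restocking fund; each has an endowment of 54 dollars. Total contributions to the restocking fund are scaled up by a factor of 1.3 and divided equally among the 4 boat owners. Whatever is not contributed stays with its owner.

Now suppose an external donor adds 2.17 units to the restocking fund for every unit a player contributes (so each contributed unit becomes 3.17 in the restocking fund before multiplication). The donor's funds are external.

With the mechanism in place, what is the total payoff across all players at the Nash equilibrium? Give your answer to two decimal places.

890.14 dollars

With the mechanism, a contributed unit returns 1.3 × 3.17 / 4 = 1.0303 per unit of net cost to the contributor — now above 1 — so contributing fully is weakly dominant for every player.
So the Nash equilibrium is full contribution by all 4; the group earns 1.3 × 3.17 × 216 = 890.14.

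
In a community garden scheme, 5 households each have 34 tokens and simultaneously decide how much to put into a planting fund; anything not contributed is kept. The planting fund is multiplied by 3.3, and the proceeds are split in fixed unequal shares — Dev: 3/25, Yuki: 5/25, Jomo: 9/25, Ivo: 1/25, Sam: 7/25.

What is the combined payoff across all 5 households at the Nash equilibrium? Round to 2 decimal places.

248.20 tokens

A player with share s gets back 3.3·s per unit contributed, so full contribution is dominant for anyone with s > 1/3.3 = 0.3030 and zero contribution is dominant for anyone below.
The only share above 0.3030 is Jomo's 9/25, contributing 34; the remaining 4 contribute 0. Total contributed: 34.
The planting fund pays out 3.3 × 34 = 112.20 in total (split across the unequal shares, but the aggregate is all that matters for the group sum).
The 4 free-riders keep 34 each, adding 136. Group total = 136 + 112.20 = 248.20.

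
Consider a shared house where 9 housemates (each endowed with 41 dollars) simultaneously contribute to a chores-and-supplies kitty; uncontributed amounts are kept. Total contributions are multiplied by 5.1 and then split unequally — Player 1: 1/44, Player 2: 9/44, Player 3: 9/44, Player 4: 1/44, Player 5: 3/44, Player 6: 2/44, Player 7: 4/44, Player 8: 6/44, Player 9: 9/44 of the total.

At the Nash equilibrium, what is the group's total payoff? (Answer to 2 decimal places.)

873.30 dollars

A player with share s gets back 5.1·s per unit contributed, so full contribution is dominant for anyone with s > 1/5.1 = 0.1961 and zero contribution is dominant for anyone below.
Player 2, Player 3 and Player 9 are above the threshold, contributing 41 each; the remaining 6 contribute 0. Total contributed: 123.
The chores-and-supplies kitty pays out 5.1 × 123 = 627.30 in total (split across the unequal shares, but the aggregate is all that matters for the group sum).
The 6 free-riders keep 41 each, adding 246. Group total = 246 + 627.30 = 873.30.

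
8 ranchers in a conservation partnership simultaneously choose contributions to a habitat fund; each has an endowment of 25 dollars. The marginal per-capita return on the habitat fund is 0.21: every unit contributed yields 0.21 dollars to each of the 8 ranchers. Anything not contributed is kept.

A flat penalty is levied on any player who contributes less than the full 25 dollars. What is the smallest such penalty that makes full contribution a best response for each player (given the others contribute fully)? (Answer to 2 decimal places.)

19.75 dollars

Given the others contribute fully, the best deviation is to contribute 0 (any partial contribution still incurs the fine and gives up units whose private return 0.21 is below 1).
Deviating from 25 to 0 saves 25 dollars but forfeits the deviator's share of the drop in the habitat fund: 0.21 × 25 = 5.25.
So the deviation gain is 25 − 5.25 = 19.75, and the fine must be at least 19.75 dollars to wipe it out.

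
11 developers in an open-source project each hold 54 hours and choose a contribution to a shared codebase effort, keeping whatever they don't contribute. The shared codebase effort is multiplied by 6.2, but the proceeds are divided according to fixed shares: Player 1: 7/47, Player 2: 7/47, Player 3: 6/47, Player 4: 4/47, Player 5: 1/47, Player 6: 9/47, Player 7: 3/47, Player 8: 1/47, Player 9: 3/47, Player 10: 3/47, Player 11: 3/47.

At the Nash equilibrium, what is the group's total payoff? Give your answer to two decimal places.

874.80 hours

A player with share s gets back 6.2·s per unit contributed, so full contribution is dominant for anyone with s > 1/6.2 = 0.1613 and zero contribution is dominant for anyone below.
The only share above 0.1613 is Player 6's 9/47, contributing 54; the remaining 10 contribute 0. Total contributed: 54.
The shared codebase effort pays out 6.2 × 54 = 334.80 in total (split across the unequal shares, but the aggregate is all that matters for the group sum).
The 10 free-riders keep 54 each, adding 540. Group total = 540 + 334.80 = 874.80.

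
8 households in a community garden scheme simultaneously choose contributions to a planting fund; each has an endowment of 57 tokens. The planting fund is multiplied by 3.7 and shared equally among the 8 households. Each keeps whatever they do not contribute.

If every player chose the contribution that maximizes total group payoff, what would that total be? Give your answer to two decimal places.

Each contributed unit returns 3.700 to the group as a whole (0.4625 to each of 8 players), which exceeds 1, so the social optimum is full contribution: group total = 3.700 × 456 = 1687.20.

1687.20 tokens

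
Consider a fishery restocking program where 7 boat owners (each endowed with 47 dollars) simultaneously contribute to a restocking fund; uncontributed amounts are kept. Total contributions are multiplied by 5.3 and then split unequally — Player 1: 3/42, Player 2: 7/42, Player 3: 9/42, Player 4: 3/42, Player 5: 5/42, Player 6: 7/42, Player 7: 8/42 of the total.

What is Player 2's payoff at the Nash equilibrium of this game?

130.03 dollars

Each unit j contributes comes back to j as 5.3 × (j's share), so j prefers to contribute only if that share exceeds 1/5.3 = 0.1887; otherwise keeping the unit dominates.
Player 3 and Player 7 are above the threshold, contributing 47 each; the remaining 5 contribute 0. Total contributed: 94.
Player 2 keeps 47 and receives 5.3 × 94 × 7/42 = 83.03 from the restocking fund, for a payoff of 130.03.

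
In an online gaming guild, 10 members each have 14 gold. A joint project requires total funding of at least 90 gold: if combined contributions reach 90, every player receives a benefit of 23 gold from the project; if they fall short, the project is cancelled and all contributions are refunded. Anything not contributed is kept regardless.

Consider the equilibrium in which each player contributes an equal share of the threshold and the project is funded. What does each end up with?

28 gold

Equal share of the threshold: 90/10 = 9.
At this profile no one gains by cutting their contribution: any cut drops the total below 90, the project is cancelled, contributions are refunded, and the deviator ends with 14, which is less than 14 − 9 + 23 = 28. Contributing more than 9 just wastes the excess. So contributing exactly 9 is a best response.
Each player's payoff: 14 − 9 + 23 = 28.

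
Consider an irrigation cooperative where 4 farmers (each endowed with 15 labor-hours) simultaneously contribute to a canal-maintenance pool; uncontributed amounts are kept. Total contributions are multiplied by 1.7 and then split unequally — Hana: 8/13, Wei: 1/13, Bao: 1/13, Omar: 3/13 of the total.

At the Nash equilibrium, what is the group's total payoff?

70.50 labor-hours

For player j, contributing a unit is worthwhile iff 1.7 × (j's share) ≥ 1, i.e. iff j's share is at least 0.5882.
Hana alone (share 8/13) is above the threshold, contributing 15; the remaining 3 contribute 0. Total contributed: 15.
The canal-maintenance pool pays out 1.7 × 15 = 25.50 in total (split across the unequal shares, but the aggregate is all that matters for the group sum).
The 3 free-riders keep 15 each, adding 45. Group total = 45 + 25.50 = 70.50.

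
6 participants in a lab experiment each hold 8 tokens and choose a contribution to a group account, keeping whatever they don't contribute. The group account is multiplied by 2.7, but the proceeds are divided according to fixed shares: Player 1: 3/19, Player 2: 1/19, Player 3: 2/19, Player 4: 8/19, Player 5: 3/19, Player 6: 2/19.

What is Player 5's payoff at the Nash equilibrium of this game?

11.41 tokens

Each unit j contributes comes back to j as 2.7 × (j's share), so j prefers to contribute only if that share exceeds 1/2.7 = 0.3704; otherwise keeping the unit dominates.
Player 4 alone (share 8/19) is above the threshold, contributing 8; the remaining 5 contribute 0. Total contributed: 8.
Player 5 keeps 8 and receives 2.7 × 8 × 3/19 = 3.41 from the group account, for a payoff of 11.41.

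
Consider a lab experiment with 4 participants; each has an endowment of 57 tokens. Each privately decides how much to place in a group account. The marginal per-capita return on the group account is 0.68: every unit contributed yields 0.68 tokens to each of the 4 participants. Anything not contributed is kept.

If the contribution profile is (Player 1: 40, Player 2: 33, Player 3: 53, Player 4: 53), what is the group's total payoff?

Total contributed: 40 + 33 + 53 + 53 = 179; total kept: 4 × 57 − 179 = 49.
The group account pays out 0.68 × 4 × 179 = 486.88 in aggregate.
Group total = 49 + 486.88 = 535.88.

535.88 tokens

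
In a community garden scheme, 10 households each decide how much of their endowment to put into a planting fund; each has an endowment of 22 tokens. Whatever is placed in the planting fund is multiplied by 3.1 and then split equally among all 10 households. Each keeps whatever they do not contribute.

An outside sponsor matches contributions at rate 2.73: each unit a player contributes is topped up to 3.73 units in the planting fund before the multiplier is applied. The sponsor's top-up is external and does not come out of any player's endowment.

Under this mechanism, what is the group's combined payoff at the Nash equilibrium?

2543.86 tokens

Under the mechanism each unit contributed yields 3.1 × 3.73 / 10 = 1.1563 back to its contributor per unit of net cost, which exceeds 1, making full contribution the dominant choice for everyone.
At the Nash equilibrium everyone contributes 22. Group total payoff = 3.1 × 3.73 × 220 = 2543.86.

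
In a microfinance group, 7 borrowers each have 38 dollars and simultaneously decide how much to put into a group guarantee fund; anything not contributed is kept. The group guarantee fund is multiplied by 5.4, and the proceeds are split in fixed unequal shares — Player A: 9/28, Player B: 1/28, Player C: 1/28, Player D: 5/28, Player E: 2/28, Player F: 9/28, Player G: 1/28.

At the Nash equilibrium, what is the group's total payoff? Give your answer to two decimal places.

For player j, contributing a unit is worthwhile iff 5.4 × (j's share) ≥ 1, i.e. iff j's share is at least 0.1852.
Player A and Player F clear that bar, contributing 38 each; the remaining 5 contribute 0. Total contributed: 76.
The group guarantee fund pays out 5.4 × 76 = 410.40 in total (split across the unequal shares, but the aggregate is all that matters for the group sum).
The 5 free-riders keep 38 each, adding 190. Group total = 190 + 410.40 = 600.40.

600.40 dollars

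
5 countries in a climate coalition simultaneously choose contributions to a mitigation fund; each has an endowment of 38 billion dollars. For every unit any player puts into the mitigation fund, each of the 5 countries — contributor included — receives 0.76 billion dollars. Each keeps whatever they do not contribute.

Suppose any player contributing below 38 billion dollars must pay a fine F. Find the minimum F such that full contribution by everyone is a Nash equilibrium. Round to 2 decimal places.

9.12 billion dollars

Given the others contribute fully, the best deviation is to contribute 0 (any partial contribution still incurs the fine and gives up units whose private return 0.76 is below 1).
Deviating from 38 to 0 saves 38 billion dollars but forfeits the deviator's share of the drop in the mitigation fund: 0.76 × 38 = 28.88.
So the deviation gain is 38 − 28.88 = 9.12, and the fine must be at least 9.12 billion dollars to wipe it out.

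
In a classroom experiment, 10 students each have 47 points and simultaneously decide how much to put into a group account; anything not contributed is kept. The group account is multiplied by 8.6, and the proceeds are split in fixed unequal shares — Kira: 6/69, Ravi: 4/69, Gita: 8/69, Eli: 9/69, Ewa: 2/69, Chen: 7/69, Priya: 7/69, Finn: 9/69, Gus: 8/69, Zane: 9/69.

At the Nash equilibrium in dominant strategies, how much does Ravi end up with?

117.30 points

Each unit j contributes comes back to j as 8.6 × (j's share), so j prefers to contribute only if that share exceeds 1/8.6 = 0.1163; otherwise keeping the unit dominates.
The shares above 0.1163 belong to Eli, Finn and Zane, contributing 47 each; the remaining 7 contribute 0. Total contributed: 141.
Ravi keeps 47 and receives 8.6 × 141 × 4/69 = 70.30 from the group account, for a payoff of 117.30.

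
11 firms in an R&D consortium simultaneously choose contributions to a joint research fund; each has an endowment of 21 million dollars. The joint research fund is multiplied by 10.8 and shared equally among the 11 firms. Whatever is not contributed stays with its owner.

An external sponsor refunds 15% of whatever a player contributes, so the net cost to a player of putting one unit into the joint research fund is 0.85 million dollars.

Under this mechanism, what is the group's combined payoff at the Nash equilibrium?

2529.45 million dollars

Under the mechanism each unit contributed yields (10.8/11) / 0.85 = 1.1551 back to its contributor per unit of net cost, which exceeds 1, making full contribution the dominant choice for everyone.
So the Nash equilibrium is full contribution by all 11; the group earns 11 × (21 × 0.15 + 10.8 × 21) = 2529.45.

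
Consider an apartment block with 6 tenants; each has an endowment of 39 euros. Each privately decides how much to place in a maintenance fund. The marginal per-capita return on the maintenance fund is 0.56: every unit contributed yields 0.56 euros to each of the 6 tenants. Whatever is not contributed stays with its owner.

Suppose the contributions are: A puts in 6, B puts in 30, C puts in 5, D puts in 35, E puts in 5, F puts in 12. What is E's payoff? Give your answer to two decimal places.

86.08 euros

Total contributed: 6 + 30 + 5 + 35 + 5 + 12 = 93.
Each receives 0.56 × 93 = 52.08 from the maintenance fund.
E keeps 39 − 5 = 34, so E's payoff is 34 + 52.08 = 86.08.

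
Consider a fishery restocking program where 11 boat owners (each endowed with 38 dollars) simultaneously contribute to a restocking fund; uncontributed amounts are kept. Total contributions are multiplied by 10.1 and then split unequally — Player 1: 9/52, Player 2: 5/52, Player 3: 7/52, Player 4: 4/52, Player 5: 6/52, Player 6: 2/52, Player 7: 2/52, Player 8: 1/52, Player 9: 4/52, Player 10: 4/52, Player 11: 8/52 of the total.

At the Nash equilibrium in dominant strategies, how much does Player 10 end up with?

Player j's private return per contributed unit is 10.1 × (j's share). Contributing is weakly dominant for j when that share is at least 1/10.1 = 0.0990, and contributing 0 is dominant otherwise.
Player 1, Player 3, Player 5 and Player 11 clear that bar, contributing 38 each; the remaining 7 contribute 0. Total contributed: 152.
Player 10 keeps 38 and receives 10.1 × 152 × 4/52 = 118.09 from the restocking fund, for a payoff of 156.09.

156.09 dollars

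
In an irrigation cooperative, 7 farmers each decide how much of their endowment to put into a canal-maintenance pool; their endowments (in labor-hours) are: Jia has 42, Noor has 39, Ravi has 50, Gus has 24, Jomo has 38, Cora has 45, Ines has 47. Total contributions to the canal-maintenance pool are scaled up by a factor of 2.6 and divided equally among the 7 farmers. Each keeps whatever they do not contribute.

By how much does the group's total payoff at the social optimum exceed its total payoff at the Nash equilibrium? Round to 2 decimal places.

The private return per contributed unit is 2.6/7 = 0.3714 < 1 for every player regardless of endowment, so the Nash equilibrium is zero contribution and the group total is Σ E_j = 42 + 39 + 50 + 24 + 38 + 45 + 47 = 285.
Each contributed unit returns 2.600 to the group, so the social optimum is full contribution by everyone: group total = 2.600 × 285 = 741.00.
Efficiency loss = (2.600 − 1) × 285 = 456.00.

456.00 labor-hours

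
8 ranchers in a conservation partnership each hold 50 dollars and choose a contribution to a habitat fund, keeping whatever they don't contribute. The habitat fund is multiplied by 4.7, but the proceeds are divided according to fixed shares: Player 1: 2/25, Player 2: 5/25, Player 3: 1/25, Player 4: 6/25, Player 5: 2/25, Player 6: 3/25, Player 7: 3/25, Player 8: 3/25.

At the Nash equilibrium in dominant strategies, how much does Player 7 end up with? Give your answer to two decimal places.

For player j, contributing a unit is worthwhile iff 4.7 × (j's share) ≥ 1, i.e. iff j's share is at least 0.2128.
The only share above 0.2128 is Player 4's 6/25, contributing 50; the remaining 7 contribute 0. Total contributed: 50.
Player 7 keeps 50 and receives 4.7 × 50 × 3/25 = 28.20 from the habitat fund, for a payoff of 78.20.

78.20 dollars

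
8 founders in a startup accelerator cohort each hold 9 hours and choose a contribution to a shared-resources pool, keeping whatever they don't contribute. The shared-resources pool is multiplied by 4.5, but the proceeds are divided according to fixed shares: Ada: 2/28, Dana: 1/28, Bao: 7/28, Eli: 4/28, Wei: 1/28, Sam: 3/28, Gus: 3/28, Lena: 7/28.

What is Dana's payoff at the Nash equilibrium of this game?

Each unit j contributes comes back to j as 4.5 × (j's share), so j prefers to contribute only if that share exceeds 1/4.5 = 0.2222; otherwise keeping the unit dominates.
Bao and Lena are above the threshold, contributing 9 each; the remaining 6 contribute 0. Total contributed: 18.
Dana keeps 9 and receives 4.5 × 18 × 1/28 = 2.89 from the shared-resources pool, for a payoff of 11.89.

11.89 hours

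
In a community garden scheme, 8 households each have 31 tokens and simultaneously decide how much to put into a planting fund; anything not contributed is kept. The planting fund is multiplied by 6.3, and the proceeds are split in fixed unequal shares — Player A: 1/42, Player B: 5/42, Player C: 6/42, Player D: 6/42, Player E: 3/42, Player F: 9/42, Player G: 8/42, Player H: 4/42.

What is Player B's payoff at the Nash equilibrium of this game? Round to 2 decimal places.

A player with share s gets back 6.3·s per unit contributed, so full contribution is dominant for anyone with s > 1/6.3 = 0.1587 and zero contribution is dominant for anyone below.
Player F and Player G are above the threshold, contributing 31 each; the remaining 6 contribute 0. Total contributed: 62.
Player B keeps 31 and receives 6.3 × 62 × 5/42 = 46.50 from the planting fund, for a payoff of 77.50.

77.50 tokens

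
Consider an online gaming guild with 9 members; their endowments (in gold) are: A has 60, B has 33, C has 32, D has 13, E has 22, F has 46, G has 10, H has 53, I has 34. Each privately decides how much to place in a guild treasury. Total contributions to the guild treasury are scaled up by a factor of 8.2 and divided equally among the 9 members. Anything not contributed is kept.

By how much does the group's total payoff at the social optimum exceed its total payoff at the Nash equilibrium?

The private return per contributed unit is 8.2/9 = 0.9111 < 1 for every player regardless of endowment, so the Nash equilibrium is zero contribution and the group total is Σ E_j = 60 + 33 + 32 + 13 + 22 + 46 + 10 + 53 + 34 = 303.
Each contributed unit returns 8.200 to the group, so the social optimum is full contribution by everyone: group total = 8.200 × 303 = 2484.60.
Efficiency loss = (8.200 − 1) × 303 = 2181.60.

2181.60 gold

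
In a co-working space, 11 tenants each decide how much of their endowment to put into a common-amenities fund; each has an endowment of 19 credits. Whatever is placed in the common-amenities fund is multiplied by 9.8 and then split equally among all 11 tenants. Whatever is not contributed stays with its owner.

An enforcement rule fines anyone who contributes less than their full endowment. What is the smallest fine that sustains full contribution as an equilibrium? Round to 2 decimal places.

Given the others contribute fully, the best deviation is to contribute 0 (any partial contribution still incurs the fine and gives up units whose private return 0.8909 is below 1).
Deviating from 19 to 0 saves 19 credits but forfeits the deviator's share of the drop in the common-amenities fund: 9.8/11 × 19 = 16.93.
So the deviation gain is 19 − 16.93 = 2.07, and the fine must be at least 2.07 credits to wipe it out.

2.07 credits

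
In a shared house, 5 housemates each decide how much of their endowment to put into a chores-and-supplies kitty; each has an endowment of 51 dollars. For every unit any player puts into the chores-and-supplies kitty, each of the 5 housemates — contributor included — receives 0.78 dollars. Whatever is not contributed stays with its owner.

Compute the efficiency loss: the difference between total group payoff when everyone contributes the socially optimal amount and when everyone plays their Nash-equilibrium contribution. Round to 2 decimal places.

The private return per contributed unit is 0.78 < 1, so contributing 0 is dominant for every player. At the Nash equilibrium everyone keeps their 51, and the group total is 5 × 51 = 255.
Each contributed unit returns 3.900 to the group as a whole (0.78 to each of 5 players), which exceeds 1, so the social optimum is full contribution: group total = 3.900 × 255 = 994.50.
Efficiency loss = 994.50 − 255 = 739.50.

739.50 dollars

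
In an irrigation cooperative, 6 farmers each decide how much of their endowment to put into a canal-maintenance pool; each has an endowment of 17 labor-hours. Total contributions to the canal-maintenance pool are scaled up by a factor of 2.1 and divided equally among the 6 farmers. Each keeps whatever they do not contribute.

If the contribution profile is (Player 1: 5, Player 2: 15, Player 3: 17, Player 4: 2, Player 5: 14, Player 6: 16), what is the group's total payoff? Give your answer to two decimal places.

177.90 labor-hours

Total contributed: 5 + 15 + 17 + 2 + 14 + 16 = 69; total kept: 6 × 17 − 69 = 33.
The canal-maintenance pool pays out 2.1 × 69 = 144.90 in aggregate.
Group total = 33 + 144.90 = 177.90.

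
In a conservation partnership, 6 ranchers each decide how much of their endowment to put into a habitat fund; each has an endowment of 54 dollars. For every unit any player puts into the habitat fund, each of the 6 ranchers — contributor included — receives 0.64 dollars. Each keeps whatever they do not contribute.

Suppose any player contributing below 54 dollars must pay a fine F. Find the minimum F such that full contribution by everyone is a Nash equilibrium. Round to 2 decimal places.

Given the others contribute fully, the best deviation is to contribute 0 (any partial contribution still incurs the fine and gives up units whose private return 0.64 is below 1).
Deviating from 54 to 0 saves 54 dollars but forfeits the deviator's share of the drop in the habitat fund: 0.64 × 54 = 34.56.
So the deviation gain is 54 − 34.56 = 19.44, and the fine must be at least 19.44 dollars to wipe it out.

19.44 dollars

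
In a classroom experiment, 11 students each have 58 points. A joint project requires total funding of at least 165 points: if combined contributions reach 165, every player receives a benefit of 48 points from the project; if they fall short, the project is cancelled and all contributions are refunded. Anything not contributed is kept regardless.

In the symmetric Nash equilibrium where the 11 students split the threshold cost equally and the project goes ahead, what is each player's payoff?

Equal share of the threshold: 165/11 = 15.
At this profile no one gains by cutting their contribution: any cut drops the total below 165, the project is cancelled, contributions are refunded, and the deviator ends with 58, which is less than 58 − 15 + 48 = 91. Contributing more than 15 just wastes the excess. So contributing exactly 15 is a best response.
Each player's payoff: 58 − 15 + 48 = 91.

91 points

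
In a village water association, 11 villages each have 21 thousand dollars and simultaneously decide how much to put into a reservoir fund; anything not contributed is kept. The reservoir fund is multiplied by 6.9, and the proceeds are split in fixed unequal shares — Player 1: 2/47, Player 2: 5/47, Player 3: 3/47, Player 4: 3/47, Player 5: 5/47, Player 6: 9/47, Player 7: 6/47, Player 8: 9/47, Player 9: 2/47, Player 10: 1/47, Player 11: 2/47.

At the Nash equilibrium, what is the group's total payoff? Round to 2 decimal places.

478.80 thousand dollars

Each unit j contributes comes back to j as 6.9 × (j's share), so j prefers to contribute only if that share exceeds 1/6.9 = 0.1449; otherwise keeping the unit dominates.
The shares above 0.1449 belong to Player 6 and Player 8, contributing 21 each; the remaining 9 contribute 0. Total contributed: 42.
The reservoir fund pays out 6.9 × 42 = 289.80 in total (split across the unequal shares, but the aggregate is all that matters for the group sum).
The 9 free-riders keep 21 each, adding 189. Group total = 189 + 289.80 = 478.80.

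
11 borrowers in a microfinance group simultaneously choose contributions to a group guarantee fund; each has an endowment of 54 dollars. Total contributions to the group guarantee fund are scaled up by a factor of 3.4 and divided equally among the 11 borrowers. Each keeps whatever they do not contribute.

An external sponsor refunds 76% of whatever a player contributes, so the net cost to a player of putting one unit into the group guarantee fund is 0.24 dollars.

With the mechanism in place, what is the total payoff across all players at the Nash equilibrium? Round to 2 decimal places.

2471.04 dollars

Under the mechanism each unit contributed yields (3.4/11) / 0.24 = 1.2879 back to its contributor per unit of net cost, which exceeds 1, making full contribution the dominant choice for everyone.
So the Nash equilibrium is full contribution by all 11; the group earns 11 × (54 × 0.76 + 3.4 × 54) = 2471.04.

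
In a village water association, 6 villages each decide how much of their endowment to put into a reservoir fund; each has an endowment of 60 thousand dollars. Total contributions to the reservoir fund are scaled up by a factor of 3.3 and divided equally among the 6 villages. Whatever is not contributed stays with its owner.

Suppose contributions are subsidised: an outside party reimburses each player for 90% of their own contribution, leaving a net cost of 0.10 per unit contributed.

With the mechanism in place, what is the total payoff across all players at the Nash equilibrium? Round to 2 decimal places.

1512.00 thousand dollars

With the mechanism, a contributed unit returns (3.3/6) / 0.10 = 5.5000 per unit of net cost to the contributor — now above 1 — so contributing fully is weakly dominant for every player.
At the Nash equilibrium everyone contributes 60. Group total payoff = 6 × (60 × 0.90 + 3.3 × 60) = 1512.00.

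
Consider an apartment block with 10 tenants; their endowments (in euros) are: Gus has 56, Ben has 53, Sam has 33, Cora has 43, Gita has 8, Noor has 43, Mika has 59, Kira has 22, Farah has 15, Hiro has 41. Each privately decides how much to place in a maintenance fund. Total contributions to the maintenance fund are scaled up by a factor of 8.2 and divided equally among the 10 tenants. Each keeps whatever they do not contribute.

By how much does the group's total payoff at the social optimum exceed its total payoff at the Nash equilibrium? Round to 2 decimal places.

2685.60 euros

The private return per contributed unit is 8.2/10 = 0.8200 < 1 for every player regardless of endowment, so the Nash equilibrium is zero contribution and the group total is Σ E_j = 56 + 53 + 33 + 43 + 8 + 43 + 59 + 22 + 15 + 41 = 373.
Each contributed unit returns 8.200 to the group, so the social optimum is full contribution by everyone: group total = 8.200 × 373 = 3058.60.
Efficiency loss = (8.200 − 1) × 373 = 2685.60.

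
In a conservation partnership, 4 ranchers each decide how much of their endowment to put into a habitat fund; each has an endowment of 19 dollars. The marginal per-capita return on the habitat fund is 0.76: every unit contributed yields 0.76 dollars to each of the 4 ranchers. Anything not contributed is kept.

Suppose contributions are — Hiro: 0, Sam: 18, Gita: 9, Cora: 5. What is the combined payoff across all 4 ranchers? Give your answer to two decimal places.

Total contributed: 0 + 18 + 9 + 5 = 32; total kept: 4 × 19 − 32 = 44.
The habitat fund pays out 0.76 × 4 × 32 = 97.28 in aggregate.
Group total = 44 + 97.28 = 141.28.

141.28 dollars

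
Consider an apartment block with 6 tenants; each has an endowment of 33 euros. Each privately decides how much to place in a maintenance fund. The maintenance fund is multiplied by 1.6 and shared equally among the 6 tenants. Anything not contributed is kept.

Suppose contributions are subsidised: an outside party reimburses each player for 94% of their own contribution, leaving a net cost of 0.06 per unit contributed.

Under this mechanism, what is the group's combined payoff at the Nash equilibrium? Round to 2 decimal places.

502.92 euros

With the mechanism, a contributed unit returns (1.6/6) / 0.06 = 4.4444 per unit of net cost to the contributor — now above 1 — so contributing fully is weakly dominant for every player.
At the Nash equilibrium everyone contributes 33. Group total payoff = 6 × (33 × 0.94 + 1.6 × 33) = 502.92.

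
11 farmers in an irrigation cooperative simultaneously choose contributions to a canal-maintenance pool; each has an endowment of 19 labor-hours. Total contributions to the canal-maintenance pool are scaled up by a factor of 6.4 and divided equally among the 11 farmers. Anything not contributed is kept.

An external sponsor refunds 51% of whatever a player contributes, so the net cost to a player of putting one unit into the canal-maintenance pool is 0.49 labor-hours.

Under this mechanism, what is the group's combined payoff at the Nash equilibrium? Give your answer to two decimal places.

With the mechanism, a contributed unit returns (6.4/11) / 0.49 = 1.1874 per unit of net cost to the contributor — now above 1 — so contributing fully is weakly dominant for every player.
So the Nash equilibrium is full contribution by all 11; the group earns 11 × (19 × 0.51 + 6.4 × 19) = 1444.19.

1444.19 labor-hours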